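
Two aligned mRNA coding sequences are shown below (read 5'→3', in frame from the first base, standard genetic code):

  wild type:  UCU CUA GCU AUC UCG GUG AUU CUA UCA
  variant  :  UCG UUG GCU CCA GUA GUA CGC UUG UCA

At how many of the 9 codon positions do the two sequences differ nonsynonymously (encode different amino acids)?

Codon 1: UCU Ser / UCG Ser — synonymous.
Codon 2: CUA Leu / UUG Leu — synonymous.
Codon 3: GCU Ala / GCU Ala — identical.
Codon 4: AUC Ile / CCA Pro — nonsynonymous.
Codon 5: UCG Ser / GUA Val — nonsynonymous.
Codon 6: GUG Val / GUA Val — synonymous.
Codon 7: AUU Ile / CGC Arg — nonsynonymous.
Codon 8: CUA Leu / UUG Leu — synonymous.
Codon 9: UCA Ser / UCA Ser — identical.
Nonsynonymous differences: 3.

3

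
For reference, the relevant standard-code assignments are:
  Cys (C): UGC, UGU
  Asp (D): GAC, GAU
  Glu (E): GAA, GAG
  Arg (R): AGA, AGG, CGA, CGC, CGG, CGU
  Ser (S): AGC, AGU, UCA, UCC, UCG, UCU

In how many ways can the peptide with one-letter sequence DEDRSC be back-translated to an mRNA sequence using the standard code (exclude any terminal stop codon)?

576

Asp: 2 codons.
Glu: 2 codons.
Asp: 2 codons.
Arg: 6 codons.
Ser: 6 codons.
Cys: 2 codons.
2 × 2 × 2 × 6 × 6 × 2 = 576.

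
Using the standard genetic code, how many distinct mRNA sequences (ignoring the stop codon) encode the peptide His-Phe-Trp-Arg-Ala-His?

His: 2 codons.
Phe: 2 codons.
Trp: 1 codon.
Arg: 6 codons.
Ala: 4 codons.
His: 2 codons.
2 × 2 × 1 × 6 × 4 × 2 = 192.

192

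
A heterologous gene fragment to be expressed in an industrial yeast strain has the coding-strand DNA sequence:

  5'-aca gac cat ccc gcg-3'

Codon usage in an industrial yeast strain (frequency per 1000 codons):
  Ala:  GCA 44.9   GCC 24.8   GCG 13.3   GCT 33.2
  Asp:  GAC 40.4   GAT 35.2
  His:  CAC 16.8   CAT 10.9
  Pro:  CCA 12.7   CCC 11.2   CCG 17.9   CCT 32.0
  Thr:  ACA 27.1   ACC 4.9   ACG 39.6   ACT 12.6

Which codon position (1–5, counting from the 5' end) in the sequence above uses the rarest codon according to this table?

Codon 1 ACA (Thr): 27.1 per 1000.
Codon 2 GAC (Asp): 40.4 per 1000.
Codon 3 CAT (His): 10.9 per 1000.
Codon 4 CCC (Pro): 11.2 per 1000.
Codon 5 GCG (Ala): 13.3 per 1000.
Lowest frequency is 10.9 at codon 3.

3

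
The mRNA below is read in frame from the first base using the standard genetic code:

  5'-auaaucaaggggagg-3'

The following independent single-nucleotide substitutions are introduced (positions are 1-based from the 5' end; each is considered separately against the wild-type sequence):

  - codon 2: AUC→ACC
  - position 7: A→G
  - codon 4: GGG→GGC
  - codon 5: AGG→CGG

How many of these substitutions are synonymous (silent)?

Codon 2: AUC (Ile) → ACC (Thr) — missense.
Codon 3: AAG (Lys) → GAG (Glu) — missense.
Codon 4: GGG (Gly) → GGC (Gly) — synonymous.
Codon 5: AGG (Arg) → CGG (Arg) — synonymous.
Synonymous: 2 of 4.

2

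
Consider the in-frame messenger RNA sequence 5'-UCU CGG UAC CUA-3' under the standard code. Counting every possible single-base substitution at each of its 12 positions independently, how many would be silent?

Codon 1 (UCU, Ser): 3 synonymous substitutions.
Codon 2 (CGG, Arg): 4 synonymous substitutions.
Codon 3 (UAC, Tyr): 1 synonymous substitution.
Codon 4 (CUA, Leu): 4 synonymous substitutions.
Total: 3 + 4 + 1 + 4 = 12.

12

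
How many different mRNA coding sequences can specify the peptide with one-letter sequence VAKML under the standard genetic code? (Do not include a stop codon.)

192

Val: 4 codons.
Ala: 4 codons.
Lys: 2 codons.
Met: 1 codon.
Leu: 6 codons.
4 × 4 × 2 × 1 × 6 = 192.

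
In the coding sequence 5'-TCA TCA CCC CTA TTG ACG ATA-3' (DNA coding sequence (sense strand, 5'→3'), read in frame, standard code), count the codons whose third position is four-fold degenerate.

Codon 1 TCA (Ser): third position 4-fold.
Codon 2 TCA (Ser): third position 4-fold.
Codon 3 CCC (Pro): third position 4-fold.
Codon 4 CTA (Leu): third position 4-fold.
Codon 5 TTG (Leu): third position 2-fold.
Codon 6 ACG (Thr): third position 4-fold.
Codon 7 ATA (Ile): third position 3-fold.
Four-fold degenerate third positions: 5.

5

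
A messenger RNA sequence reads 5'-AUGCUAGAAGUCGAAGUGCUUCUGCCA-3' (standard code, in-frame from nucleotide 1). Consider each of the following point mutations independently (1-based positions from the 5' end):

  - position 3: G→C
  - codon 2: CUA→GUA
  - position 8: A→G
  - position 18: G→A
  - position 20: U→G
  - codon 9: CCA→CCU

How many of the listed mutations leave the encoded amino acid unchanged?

Codon 1: AUG (Met) → AUC (Ile) — missense.
Codon 2: CUA (Leu) → GUA (Val) — missense.
Codon 3: GAA (Glu) → GGA (Gly) — missense.
Codon 6: GUG (Val) → GUA (Val) — synonymous.
Codon 7: CUU (Leu) → CGU (Arg) — missense.
Codon 9: CCA (Pro) → CCU (Pro) — synonymous.
Synonymous: 2 of 6.

2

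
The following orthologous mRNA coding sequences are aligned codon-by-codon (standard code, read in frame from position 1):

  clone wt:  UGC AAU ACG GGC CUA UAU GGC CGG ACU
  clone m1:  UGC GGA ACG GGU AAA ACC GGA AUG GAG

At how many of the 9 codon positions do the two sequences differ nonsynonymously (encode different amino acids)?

5

Codon 1: UGC Cys / UGC Cys — identical.
Codon 2: AAU Asn / GGA Gly — nonsynonymous.
Codon 3: ACG Thr / ACG Thr — identical.
Codon 4: GGC Gly / GGU Gly — synonymous.
Codon 5: CUA Leu / AAA Lys — nonsynonymous.
Codon 6: UAU Tyr / ACC Thr — nonsynonymous.
Codon 7: GGC Gly / GGA Gly — synonymous.
Codon 8: CGG Arg / AUG Met — nonsynonymous.
Codon 9: ACU Thr / GAG Glu — nonsynonymous.
Nonsynonymous differences: 5.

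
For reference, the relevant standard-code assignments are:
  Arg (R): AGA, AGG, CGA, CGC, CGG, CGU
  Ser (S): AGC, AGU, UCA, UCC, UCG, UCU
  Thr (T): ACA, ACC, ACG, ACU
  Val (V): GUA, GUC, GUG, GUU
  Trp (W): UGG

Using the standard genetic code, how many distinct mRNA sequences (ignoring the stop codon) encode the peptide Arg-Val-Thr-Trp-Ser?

576

Arg: 6 codons.
Val: 4 codons.
Thr: 4 codons.
Trp: 1 codon.
Ser: 6 codons.
6 × 4 × 4 × 1 × 6 = 576.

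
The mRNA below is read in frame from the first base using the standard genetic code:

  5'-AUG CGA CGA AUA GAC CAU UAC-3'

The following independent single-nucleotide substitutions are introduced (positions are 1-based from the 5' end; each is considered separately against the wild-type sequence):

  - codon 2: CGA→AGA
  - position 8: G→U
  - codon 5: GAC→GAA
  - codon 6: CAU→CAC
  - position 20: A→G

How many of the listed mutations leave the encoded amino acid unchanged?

Codon 2: CGA (Arg) → AGA (Arg) — synonymous.
Codon 3: CGA (Arg) → CUA (Leu) — missense.
Codon 5: GAC (Asp) → GAA (Glu) — missense.
Codon 6: CAU (His) → CAC (His) — synonymous.
Codon 7: UAC (Tyr) → UGC (Cys) — missense.
Synonymous: 2 of 5.

2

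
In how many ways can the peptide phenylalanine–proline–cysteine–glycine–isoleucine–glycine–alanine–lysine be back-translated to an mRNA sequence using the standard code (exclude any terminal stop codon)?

Phe: 2 codons.
Pro: 4 codons.
Cys: 2 codons.
Gly: 4 codons.
Ile: 3 codons.
Gly: 4 codons.
Ala: 4 codons.
Lys: 2 codons.
2 × 4 × 2 × 4 × 3 × 4 × 4 × 2 = 6144.

6144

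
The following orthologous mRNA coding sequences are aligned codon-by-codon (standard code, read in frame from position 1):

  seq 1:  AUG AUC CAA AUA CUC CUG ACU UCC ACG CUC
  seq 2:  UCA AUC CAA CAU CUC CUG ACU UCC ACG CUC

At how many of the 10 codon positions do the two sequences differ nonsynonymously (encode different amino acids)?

2

Codon 1: AUG Met / UCA Ser — nonsynonymous.
Codon 2: AUC Ile / AUC Ile — identical.
Codon 3: CAA Gln / CAA Gln — identical.
Codon 4: AUA Ile / CAU His — nonsynonymous.
Codon 5: CUC Leu / CUC Leu — identical.
Codon 6: CUG Leu / CUG Leu — identical.
Codon 7: ACU Thr / ACU Thr — identical.
Codon 8: UCC Ser / UCC Ser — identical.
Codon 9: ACG Thr / ACG Thr — identical.
Codon 10: CUC Leu / CUC Leu — identical.
Nonsynonymous differences: 2.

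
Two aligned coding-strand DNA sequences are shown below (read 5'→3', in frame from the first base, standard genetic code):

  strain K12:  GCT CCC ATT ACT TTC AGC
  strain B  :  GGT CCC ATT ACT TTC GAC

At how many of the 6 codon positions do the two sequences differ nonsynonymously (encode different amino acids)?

2

Codon 1: GCT Ala / GGT Gly — nonsynonymous.
Codon 2: CCC Pro / CCC Pro — identical.
Codon 3: ATT Ile / ATT Ile — identical.
Codon 4: ACT Thr / ACT Thr — identical.
Codon 5: TTC Phe / TTC Phe — identical.
Codon 6: AGC Ser / GAC Asp — nonsynonymous.
Nonsynonymous differences: 2.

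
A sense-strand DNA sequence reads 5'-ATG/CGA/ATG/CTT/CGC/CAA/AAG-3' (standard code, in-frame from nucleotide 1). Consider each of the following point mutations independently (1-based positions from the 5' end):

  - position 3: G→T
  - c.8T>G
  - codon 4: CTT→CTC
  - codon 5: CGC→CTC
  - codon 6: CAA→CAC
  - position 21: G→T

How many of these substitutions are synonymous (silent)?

Codon 1: ATG (Met) → ATT (Ile) — missense.
Codon 3: ATG (Met) → AGG (Arg) — missense.
Codon 4: CTT (Leu) → CTC (Leu) — synonymous.
Codon 5: CGC (Arg) → CTC (Leu) — missense.
Codon 6: CAA (Gln) → CAC (His) — missense.
Codon 7: AAG (Lys) → AAT (Asn) — missense.
Synonymous: 1 of 6.

1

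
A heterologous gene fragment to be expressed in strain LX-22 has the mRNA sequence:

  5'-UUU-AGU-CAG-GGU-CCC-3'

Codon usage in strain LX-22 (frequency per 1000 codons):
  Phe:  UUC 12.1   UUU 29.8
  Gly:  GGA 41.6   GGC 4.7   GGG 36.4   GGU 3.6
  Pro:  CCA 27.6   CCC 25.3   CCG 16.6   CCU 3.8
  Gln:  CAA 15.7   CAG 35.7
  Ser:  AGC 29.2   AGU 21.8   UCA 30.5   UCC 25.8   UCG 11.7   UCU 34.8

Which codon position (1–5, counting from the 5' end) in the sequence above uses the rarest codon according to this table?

4

Codon 1 UUU (Phe): 29.8 per 1000.
Codon 2 AGU (Ser): 21.8 per 1000.
Codon 3 CAG (Gln): 35.7 per 1000.
Codon 4 GGU (Gly): 3.6 per 1000.
Codon 5 CCC (Pro): 25.3 per 1000.
Lowest frequency is 3.6 at codon 4.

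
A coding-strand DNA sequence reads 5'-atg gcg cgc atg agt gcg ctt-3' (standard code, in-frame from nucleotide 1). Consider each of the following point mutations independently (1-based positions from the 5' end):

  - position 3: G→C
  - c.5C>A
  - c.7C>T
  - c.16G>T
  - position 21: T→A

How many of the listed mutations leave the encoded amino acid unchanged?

1

Codon 1: ATG (Met) → ATC (Ile) — missense.
Codon 2: GCG (Ala) → GAG (Glu) — missense.
Codon 3: CGC (Arg) → TGC (Cys) — missense.
Codon 6: GCG (Ala) → TCG (Ser) — missense.
Codon 7: CTT (Leu) → CTA (Leu) — synonymous.
Synonymous: 1 of 5.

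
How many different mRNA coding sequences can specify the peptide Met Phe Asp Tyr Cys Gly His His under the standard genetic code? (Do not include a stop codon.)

Met: 1 codon.
Phe: 2 codons.
Asp: 2 codons.
Tyr: 2 codons.
Cys: 2 codons.
Gly: 4 codons.
His: 2 codons.
His: 2 codons.
1 × 2 × 2 × 2 × 2 × 4 × 2 × 2 = 256.

256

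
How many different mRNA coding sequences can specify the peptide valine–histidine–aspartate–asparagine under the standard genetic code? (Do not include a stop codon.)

Val: 4 codons.
His: 2 codons.
Asp: 2 codons.
Asn: 2 codons.
4 × 2 × 2 × 2 = 32.

32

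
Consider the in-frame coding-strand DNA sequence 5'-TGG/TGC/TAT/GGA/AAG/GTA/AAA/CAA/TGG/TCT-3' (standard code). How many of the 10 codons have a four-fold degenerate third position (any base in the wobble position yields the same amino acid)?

3

Codon 1 TGG (Trp): third position 1-fold.
Codon 2 TGC (Cys): third position 2-fold.
Codon 3 TAT (Tyr): third position 2-fold.
Codon 4 GGA (Gly): third position 4-fold.
Codon 5 AAG (Lys): third position 2-fold.
Codon 6 GTA (Val): third position 4-fold.
Codon 7 AAA (Lys): third position 2-fold.
Codon 8 CAA (Gln): third position 2-fold.
Codon 9 TGG (Trp): third position 1-fold.
Codon 10 TCT (Ser): third position 4-fold.
Four-fold degenerate third positions: 3.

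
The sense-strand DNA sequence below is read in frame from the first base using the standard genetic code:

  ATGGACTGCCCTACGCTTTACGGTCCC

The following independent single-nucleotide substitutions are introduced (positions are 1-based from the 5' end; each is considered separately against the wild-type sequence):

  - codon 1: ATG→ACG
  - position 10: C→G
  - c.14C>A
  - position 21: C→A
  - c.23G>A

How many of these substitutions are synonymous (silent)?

Codon 1: ATG (Met) → ACG (Thr) — missense.
Codon 4: CCT (Pro) → GCT (Ala) — missense.
Codon 5: ACG (Thr) → AAG (Lys) — missense.
Codon 7: TAC (Tyr) → TAA (Stop) — nonsense.
Codon 8: GGT (Gly) → GAT (Asp) — missense.
Synonymous: 0 of 5.

0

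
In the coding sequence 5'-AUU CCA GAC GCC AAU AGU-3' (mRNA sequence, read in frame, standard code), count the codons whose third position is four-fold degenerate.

2

Codon 1 AUU (Ile): third position 3-fold.
Codon 2 CCA (Pro): third position 4-fold.
Codon 3 GAC (Asp): third position 2-fold.
Codon 4 GCC (Ala): third position 4-fold.
Codon 5 AAU (Asn): third position 2-fold.
Codon 6 AGU (Ser): third position 2-fold.
Four-fold degenerate third positions: 2.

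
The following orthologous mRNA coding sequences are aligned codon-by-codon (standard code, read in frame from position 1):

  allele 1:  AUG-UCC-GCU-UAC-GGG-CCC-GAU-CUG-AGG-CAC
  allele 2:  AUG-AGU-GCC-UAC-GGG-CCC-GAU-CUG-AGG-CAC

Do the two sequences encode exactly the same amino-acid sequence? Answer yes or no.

Codon 1: AUG Met / AUG Met — identical.
Codon 2: UCC Ser / AGU Ser — synonymous.
Codon 3: GCU Ala / GCC Ala — synonymous.
Codon 4: UAC Tyr / UAC Tyr — identical.
Codon 5: GGG Gly / GGG Gly — identical.
Codon 6: CCC Pro / CCC Pro — identical.
Codon 7: GAU Asp / GAU Asp — identical.
Codon 8: CUG Leu / CUG Leu — identical.
Codon 9: AGG Arg / AGG Arg — identical.
Codon 10: CAC His / CAC His — identical.
Nonsynonymous differences: 0 → same protein.

yes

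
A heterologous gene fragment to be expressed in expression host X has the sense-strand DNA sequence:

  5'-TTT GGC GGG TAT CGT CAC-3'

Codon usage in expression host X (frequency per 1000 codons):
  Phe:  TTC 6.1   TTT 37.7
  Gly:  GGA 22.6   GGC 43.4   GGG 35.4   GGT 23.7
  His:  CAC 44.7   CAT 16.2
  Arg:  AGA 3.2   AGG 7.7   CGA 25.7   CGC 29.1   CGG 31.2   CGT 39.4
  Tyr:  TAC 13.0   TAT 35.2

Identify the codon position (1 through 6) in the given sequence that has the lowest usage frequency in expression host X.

4

Codon 1 TTT (Phe): 37.7 per 1000.
Codon 2 GGC (Gly): 43.4 per 1000.
Codon 3 GGG (Gly): 35.4 per 1000.
Codon 4 TAT (Tyr): 35.2 per 1000.
Codon 5 CGT (Arg): 39.4 per 1000.
Codon 6 CAC (His): 44.7 per 1000.
Lowest frequency is 35.2 at codon 4.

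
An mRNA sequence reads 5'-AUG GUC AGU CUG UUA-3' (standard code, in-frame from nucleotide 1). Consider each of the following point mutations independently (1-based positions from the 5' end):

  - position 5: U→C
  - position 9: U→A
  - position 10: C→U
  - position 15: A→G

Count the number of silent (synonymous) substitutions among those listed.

2

Codon 2: GUC (Val) → GCC (Ala) — missense.
Codon 3: AGU (Ser) → AGA (Arg) — missense.
Codon 4: CUG (Leu) → UUG (Leu) — synonymous.
Codon 5: UUA (Leu) → UUG (Leu) — synonymous.
Synonymous: 2 of 4.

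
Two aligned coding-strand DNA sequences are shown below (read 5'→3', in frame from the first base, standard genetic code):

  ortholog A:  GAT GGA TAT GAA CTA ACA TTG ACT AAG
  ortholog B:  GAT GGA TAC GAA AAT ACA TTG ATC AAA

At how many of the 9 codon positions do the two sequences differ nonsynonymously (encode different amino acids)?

Codon 1: GAT Asp / GAT Asp — identical.
Codon 2: GGA Gly / GGA Gly — identical.
Codon 3: TAT Tyr / TAC Tyr — synonymous.
Codon 4: GAA Glu / GAA Glu — identical.
Codon 5: CTA Leu / AAT Asn — nonsynonymous.
Codon 6: ACA Thr / ACA Thr — identical.
Codon 7: TTG Leu / TTG Leu — identical.
Codon 8: ACT Thr / ATC Ile — nonsynonymous.
Codon 9: AAG Lys / AAA Lys — synonymous.
Nonsynonymous differences: 2.

2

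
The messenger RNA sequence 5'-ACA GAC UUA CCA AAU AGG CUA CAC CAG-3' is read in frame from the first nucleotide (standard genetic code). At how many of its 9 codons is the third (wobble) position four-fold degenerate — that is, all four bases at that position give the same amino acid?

Codon 1 ACA (Thr): third position 4-fold.
Codon 2 GAC (Asp): third position 2-fold.
Codon 3 UUA (Leu): third position 2-fold.
Codon 4 CCA (Pro): third position 4-fold.
Codon 5 AAU (Asn): third position 2-fold.
Codon 6 AGG (Arg): third position 2-fold.
Codon 7 CUA (Leu): third position 4-fold.
Codon 8 CAC (His): third position 2-fold.
Codon 9 CAG (Gln): third position 2-fold.
Four-fold degenerate third positions: 3.

3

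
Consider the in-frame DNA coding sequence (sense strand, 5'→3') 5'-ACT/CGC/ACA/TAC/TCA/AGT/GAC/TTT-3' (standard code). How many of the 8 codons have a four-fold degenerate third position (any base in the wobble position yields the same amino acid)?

Codon 1 ACT (Thr): third position 4-fold.
Codon 2 CGC (Arg): third position 4-fold.
Codon 3 ACA (Thr): third position 4-fold.
Codon 4 TAC (Tyr): third position 2-fold.
Codon 5 TCA (Ser): third position 4-fold.
Codon 6 AGT (Ser): third position 2-fold.
Codon 7 GAC (Asp): third position 2-fold.
Codon 8 TTT (Phe): third position 2-fold.
Four-fold degenerate third positions: 4.

4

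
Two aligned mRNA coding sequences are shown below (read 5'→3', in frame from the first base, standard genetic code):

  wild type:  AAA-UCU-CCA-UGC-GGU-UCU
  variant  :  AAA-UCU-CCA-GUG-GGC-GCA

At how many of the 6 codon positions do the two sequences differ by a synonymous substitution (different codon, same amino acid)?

1

Codon 1: AAA Lys / AAA Lys — identical.
Codon 2: UCU Ser / UCU Ser — identical.
Codon 3: CCA Pro / CCA Pro — identical.
Codon 4: UGC Cys / GUG Val — nonsynonymous.
Codon 5: GGU Gly / GGC Gly — synonymous.
Codon 6: UCU Ser / GCA Ala — nonsynonymous.
Synonymous differences: 1.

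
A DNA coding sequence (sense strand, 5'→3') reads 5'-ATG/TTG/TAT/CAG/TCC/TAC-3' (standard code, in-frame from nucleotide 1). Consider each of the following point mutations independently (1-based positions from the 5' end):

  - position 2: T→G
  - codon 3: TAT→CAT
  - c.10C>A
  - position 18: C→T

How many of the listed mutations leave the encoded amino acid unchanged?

Codon 1: ATG (Met) → AGG (Arg) — missense.
Codon 3: TAT (Tyr) → CAT (His) — missense.
Codon 4: CAG (Gln) → AAG (Lys) — missense.
Codon 6: TAC (Tyr) → TAT (Tyr) — synonymous.
Synonymous: 1 of 4.

1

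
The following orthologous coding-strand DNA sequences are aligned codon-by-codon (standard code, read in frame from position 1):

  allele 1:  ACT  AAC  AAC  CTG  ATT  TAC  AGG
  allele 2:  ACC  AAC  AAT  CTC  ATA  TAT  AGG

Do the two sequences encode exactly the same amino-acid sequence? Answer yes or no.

Codon 1: ACT Thr / ACC Thr — synonymous.
Codon 2: AAC Asn / AAC Asn — identical.
Codon 3: AAC Asn / AAT Asn — synonymous.
Codon 4: CTG Leu / CTC Leu — synonymous.
Codon 5: ATT Ile / ATA Ile — synonymous.
Codon 6: TAC Tyr / TAT Tyr — synonymous.
Codon 7: AGG Arg / AGG Arg — identical.
Nonsynonymous differences: 0 → same protein.

yes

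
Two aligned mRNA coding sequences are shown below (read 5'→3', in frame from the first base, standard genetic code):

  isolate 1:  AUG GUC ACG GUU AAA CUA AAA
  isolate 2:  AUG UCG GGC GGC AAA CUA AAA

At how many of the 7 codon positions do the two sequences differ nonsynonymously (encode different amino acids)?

Codon 1: AUG Met / AUG Met — identical.
Codon 2: GUC Val / UCG Ser — nonsynonymous.
Codon 3: ACG Thr / GGC Gly — nonsynonymous.
Codon 4: GUU Val / GGC Gly — nonsynonymous.
Codon 5: AAA Lys / AAA Lys — identical.
Codon 6: CUA Leu / CUA Leu — identical.
Codon 7: AAA Lys / AAA Lys — identical.
Nonsynonymous differences: 3.

3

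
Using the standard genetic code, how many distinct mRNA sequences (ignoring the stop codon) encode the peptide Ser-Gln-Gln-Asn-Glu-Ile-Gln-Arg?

Ser: 6 codons.
Gln: 2 codons.
Gln: 2 codons.
Asn: 2 codons.
Glu: 2 codons.
Ile: 3 codons.
Gln: 2 codons.
Arg: 6 codons.
6 × 2 × 2 × 2 × 2 × 3 × 2 × 6 = 3456.

3456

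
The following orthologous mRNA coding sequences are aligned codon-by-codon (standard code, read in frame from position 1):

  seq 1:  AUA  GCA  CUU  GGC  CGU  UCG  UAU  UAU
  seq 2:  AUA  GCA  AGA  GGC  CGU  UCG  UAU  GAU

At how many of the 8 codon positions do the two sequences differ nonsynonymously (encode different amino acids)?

Codon 1: AUA Ile / AUA Ile — identical.
Codon 2: GCA Ala / GCA Ala — identical.
Codon 3: CUU Leu / AGA Arg — nonsynonymous.
Codon 4: GGC Gly / GGC Gly — identical.
Codon 5: CGU Arg / CGU Arg — identical.
Codon 6: UCG Ser / UCG Ser — identical.
Codon 7: UAU Tyr / UAU Tyr — identical.
Codon 8: UAU Tyr / GAU Asp — nonsynonymous.
Nonsynonymous differences: 2.

2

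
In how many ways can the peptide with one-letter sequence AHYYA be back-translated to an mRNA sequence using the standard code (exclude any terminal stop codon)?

128

Ala: 4 codons.
His: 2 codons.
Tyr: 2 codons.
Tyr: 2 codons.
Ala: 4 codons.
4 × 2 × 2 × 2 × 4 = 128.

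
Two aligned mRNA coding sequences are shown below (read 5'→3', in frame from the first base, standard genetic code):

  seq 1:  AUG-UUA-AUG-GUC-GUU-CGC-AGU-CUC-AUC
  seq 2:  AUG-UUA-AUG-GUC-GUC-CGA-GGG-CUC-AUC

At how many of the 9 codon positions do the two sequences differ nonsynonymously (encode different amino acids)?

1

Codon 1: AUG Met / AUG Met — identical.
Codon 2: UUA Leu / UUA Leu — identical.
Codon 3: AUG Met / AUG Met — identical.
Codon 4: GUC Val / GUC Val — identical.
Codon 5: GUU Val / GUC Val — synonymous.
Codon 6: CGC Arg / CGA Arg — synonymous.
Codon 7: AGU Ser / GGG Gly — nonsynonymous.
Codon 8: CUC Leu / CUC Leu — identical.
Codon 9: AUC Ile / AUC Ile — identical.
Nonsynonymous differences: 1.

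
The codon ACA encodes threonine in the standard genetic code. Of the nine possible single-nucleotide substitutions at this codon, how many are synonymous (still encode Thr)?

Position 1: none → 0 synonymous.
Position 2: none → 0 synonymous.
Position 3: ACT, ACC, ACG → 3 synonymous.
Total: 0 + 0 + 3 = 3.

3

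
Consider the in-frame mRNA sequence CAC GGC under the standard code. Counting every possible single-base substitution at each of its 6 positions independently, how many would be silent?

4

Codon 1 (CAC, His): 1 synonymous substitution.
Codon 2 (GGC, Gly): 3 synonymous substitutions.
Total: 1 + 3 = 4.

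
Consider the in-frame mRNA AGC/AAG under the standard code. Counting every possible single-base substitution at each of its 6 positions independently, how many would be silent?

Codon 1 (AGC, Ser): 1 synonymous substitution.
Codon 2 (AAG, Lys): 1 synonymous substitution.
Total: 1 + 1 = 2.

2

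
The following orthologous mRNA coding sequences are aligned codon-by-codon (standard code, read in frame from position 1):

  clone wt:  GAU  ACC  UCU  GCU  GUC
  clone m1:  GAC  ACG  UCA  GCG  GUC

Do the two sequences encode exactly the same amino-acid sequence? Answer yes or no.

Codon 1: GAU Asp / GAC Asp — synonymous.
Codon 2: ACC Thr / ACG Thr — synonymous.
Codon 3: UCU Ser / UCA Ser — synonymous.
Codon 4: GCU Ala / GCG Ala — synonymous.
Codon 5: GUC Val / GUC Val — identical.
Nonsynonymous differences: 0 → same protein.

yes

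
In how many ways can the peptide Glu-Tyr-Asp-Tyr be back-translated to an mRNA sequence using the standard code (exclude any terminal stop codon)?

Glu: 2 codons.
Tyr: 2 codons.
Asp: 2 codons.
Tyr: 2 codons.
2 × 2 × 2 × 2 = 16.

16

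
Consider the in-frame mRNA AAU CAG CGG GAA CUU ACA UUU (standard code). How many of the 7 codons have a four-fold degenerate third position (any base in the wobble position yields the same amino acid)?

Codon 1 AAU (Asn): third position 2-fold.
Codon 2 CAG (Gln): third position 2-fold.
Codon 3 CGG (Arg): third position 4-fold.
Codon 4 GAA (Glu): third position 2-fold.
Codon 5 CUU (Leu): third position 4-fold.
Codon 6 ACA (Thr): third position 4-fold.
Codon 7 UUU (Phe): third position 2-fold.
Four-fold degenerate third positions: 3.

3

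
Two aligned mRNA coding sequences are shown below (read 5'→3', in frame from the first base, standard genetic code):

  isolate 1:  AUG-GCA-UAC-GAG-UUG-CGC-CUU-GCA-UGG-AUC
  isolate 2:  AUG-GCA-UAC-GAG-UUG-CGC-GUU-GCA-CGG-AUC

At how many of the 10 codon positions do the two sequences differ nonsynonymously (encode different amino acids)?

Codon 1: AUG Met / AUG Met — identical.
Codon 2: GCA Ala / GCA Ala — identical.
Codon 3: UAC Tyr / UAC Tyr — identical.
Codon 4: GAG Glu / GAG Glu — identical.
Codon 5: UUG Leu / UUG Leu — identical.
Codon 6: CGC Arg / CGC Arg — identical.
Codon 7: CUU Leu / GUU Val — nonsynonymous.
Codon 8: GCA Ala / GCA Ala — identical.
Codon 9: UGG Trp / CGG Arg — nonsynonymous.
Codon 10: AUC Ile / AUC Ile — identical.
Nonsynonymous differences: 2.

2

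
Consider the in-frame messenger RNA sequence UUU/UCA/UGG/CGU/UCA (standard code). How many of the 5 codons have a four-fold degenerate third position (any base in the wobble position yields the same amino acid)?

Codon 1 UUU (Phe): third position 2-fold.
Codon 2 UCA (Ser): third position 4-fold.
Codon 3 UGG (Trp): third position 1-fold.
Codon 4 CGU (Arg): third position 4-fold.
Codon 5 UCA (Ser): third position 4-fold.
Four-fold degenerate third positions: 3.

3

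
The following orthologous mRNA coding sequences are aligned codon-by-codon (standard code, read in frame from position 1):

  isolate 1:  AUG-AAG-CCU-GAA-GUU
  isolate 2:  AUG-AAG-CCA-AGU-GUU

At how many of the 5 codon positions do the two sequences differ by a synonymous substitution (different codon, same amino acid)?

Codon 1: AUG Met / AUG Met — identical.
Codon 2: AAG Lys / AAG Lys — identical.
Codon 3: CCU Pro / CCA Pro — synonymous.
Codon 4: GAA Glu / AGU Ser — nonsynonymous.
Codon 5: GUU Val / GUU Val — identical.
Synonymous differences: 1.

1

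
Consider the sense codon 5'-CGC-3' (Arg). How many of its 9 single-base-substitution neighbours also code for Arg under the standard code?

Position 1: none → 0 synonymous.
Position 2: none → 0 synonymous.
Position 3: CGU, CGA, CGG → 3 synonymous.
Total: 0 + 0 + 3 = 3.

3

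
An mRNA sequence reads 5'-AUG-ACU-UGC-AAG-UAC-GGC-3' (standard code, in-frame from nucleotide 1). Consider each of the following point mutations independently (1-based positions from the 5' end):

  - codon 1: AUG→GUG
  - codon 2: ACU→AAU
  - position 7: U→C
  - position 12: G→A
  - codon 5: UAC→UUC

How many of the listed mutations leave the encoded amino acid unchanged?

Codon 1: AUG (Met) → GUG (Val) — missense.
Codon 2: ACU (Thr) → AAU (Asn) — missense.
Codon 3: UGC (Cys) → CGC (Arg) — missense.
Codon 4: AAG (Lys) → AAA (Lys) — synonymous.
Codon 5: UAC (Tyr) → UUC (Phe) — missense.
Synonymous: 1 of 5.

1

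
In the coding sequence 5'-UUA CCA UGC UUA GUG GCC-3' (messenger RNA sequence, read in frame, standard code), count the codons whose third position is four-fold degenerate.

3

Codon 1 UUA (Leu): third position 2-fold.
Codon 2 CCA (Pro): third position 4-fold.
Codon 3 UGC (Cys): third position 2-fold.
Codon 4 UUA (Leu): third position 2-fold.
Codon 5 GUG (Val): third position 4-fold.
Codon 6 GCC (Ala): third position 4-fold.
Four-fold degenerate third positions: 3.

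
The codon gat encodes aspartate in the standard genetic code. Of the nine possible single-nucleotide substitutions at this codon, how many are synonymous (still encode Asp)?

Position 1: none → 0 synonymous.
Position 2: none → 0 synonymous.
Position 3: GAC → 1 synonymous.
Total: 0 + 0 + 1 = 1.

1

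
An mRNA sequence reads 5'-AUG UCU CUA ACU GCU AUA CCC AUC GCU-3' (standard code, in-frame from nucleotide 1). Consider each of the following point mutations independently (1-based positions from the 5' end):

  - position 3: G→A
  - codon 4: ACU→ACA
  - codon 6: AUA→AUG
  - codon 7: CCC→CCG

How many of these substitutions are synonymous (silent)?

2

Codon 1: AUG (Met) → AUA (Ile) — missense.
Codon 4: ACU (Thr) → ACA (Thr) — synonymous.
Codon 6: AUA (Ile) → AUG (Met) — missense.
Codon 7: CCC (Pro) → CCG (Pro) — synonymous.
Synonymous: 2 of 4.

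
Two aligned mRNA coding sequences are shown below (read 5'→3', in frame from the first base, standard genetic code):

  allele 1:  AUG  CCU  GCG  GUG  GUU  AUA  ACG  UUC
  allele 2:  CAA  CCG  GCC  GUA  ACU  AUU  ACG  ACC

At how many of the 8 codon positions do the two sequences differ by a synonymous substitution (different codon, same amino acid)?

4

Codon 1: AUG Met / CAA Gln — nonsynonymous.
Codon 2: CCU Pro / CCG Pro — synonymous.
Codon 3: GCG Ala / GCC Ala — synonymous.
Codon 4: GUG Val / GUA Val — synonymous.
Codon 5: GUU Val / ACU Thr — nonsynonymous.
Codon 6: AUA Ile / AUU Ile — synonymous.
Codon 7: ACG Thr / ACG Thr — identical.
Codon 8: UUC Phe / ACC Thr — nonsynonymous.
Synonymous differences: 4.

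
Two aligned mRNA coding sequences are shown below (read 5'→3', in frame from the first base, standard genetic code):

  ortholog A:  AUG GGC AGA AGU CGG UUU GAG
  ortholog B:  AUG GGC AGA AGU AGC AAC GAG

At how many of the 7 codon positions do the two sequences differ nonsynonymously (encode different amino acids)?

Codon 1: AUG Met / AUG Met — identical.
Codon 2: GGC Gly / GGC Gly — identical.
Codon 3: AGA Arg / AGA Arg — identical.
Codon 4: AGU Ser / AGU Ser — identical.
Codon 5: CGG Arg / AGC Ser — nonsynonymous.
Codon 6: UUU Phe / AAC Asn — nonsynonymous.
Codon 7: GAG Glu / GAG Glu — identical.
Nonsynonymous differences: 2.

2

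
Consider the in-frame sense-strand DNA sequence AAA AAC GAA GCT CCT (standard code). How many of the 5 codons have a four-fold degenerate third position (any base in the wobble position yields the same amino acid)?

2

Codon 1 AAA (Lys): third position 2-fold.
Codon 2 AAC (Asn): third position 2-fold.
Codon 3 GAA (Glu): third position 2-fold.
Codon 4 GCT (Ala): third position 4-fold.
Codon 5 CCT (Pro): third position 4-fold.
Four-fold degenerate third positions: 2.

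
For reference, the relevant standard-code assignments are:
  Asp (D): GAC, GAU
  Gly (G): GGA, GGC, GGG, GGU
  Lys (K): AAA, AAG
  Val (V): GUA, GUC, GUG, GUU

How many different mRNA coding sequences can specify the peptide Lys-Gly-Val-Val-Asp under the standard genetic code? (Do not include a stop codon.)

256

Lys: 2 codons.
Gly: 4 codons.
Val: 4 codons.
Val: 4 codons.
Asp: 2 codons.
2 × 4 × 4 × 4 × 2 = 256.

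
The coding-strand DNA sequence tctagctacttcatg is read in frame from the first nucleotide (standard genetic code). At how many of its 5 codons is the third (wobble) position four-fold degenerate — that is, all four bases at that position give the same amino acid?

Codon 1 TCT (Ser): third position 4-fold.
Codon 2 AGC (Ser): third position 2-fold.
Codon 3 TAC (Tyr): third position 2-fold.
Codon 4 TTC (Phe): third position 2-fold.
Codon 5 ATG (Met): third position 1-fold.
Four-fold degenerate third positions: 1.

1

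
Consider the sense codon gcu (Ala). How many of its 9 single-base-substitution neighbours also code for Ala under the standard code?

3

Position 1: none → 0 synonymous.
Position 2: none → 0 synonymous.
Position 3: GCC, GCA, GCG → 3 synonymous.
Total: 0 + 0 + 3 = 3.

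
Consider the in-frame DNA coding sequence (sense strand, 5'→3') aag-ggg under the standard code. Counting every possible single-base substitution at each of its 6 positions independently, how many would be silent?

4

Codon 1 (AAG, Lys): 1 synonymous substitution.
Codon 2 (GGG, Gly): 3 synonymous substitutions.
Total: 1 + 3 = 4.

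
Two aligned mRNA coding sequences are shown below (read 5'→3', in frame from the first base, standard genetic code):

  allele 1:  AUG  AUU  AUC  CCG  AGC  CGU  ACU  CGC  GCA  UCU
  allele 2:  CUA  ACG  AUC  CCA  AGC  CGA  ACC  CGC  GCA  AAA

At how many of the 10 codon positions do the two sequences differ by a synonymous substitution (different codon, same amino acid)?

Codon 1: AUG Met / CUA Leu — nonsynonymous.
Codon 2: AUU Ile / ACG Thr — nonsynonymous.
Codon 3: AUC Ile / AUC Ile — identical.
Codon 4: CCG Pro / CCA Pro — synonymous.
Codon 5: AGC Ser / AGC Ser — identical.
Codon 6: CGU Arg / CGA Arg — synonymous.
Codon 7: ACU Thr / ACC Thr — synonymous.
Codon 8: CGC Arg / CGC Arg — identical.
Codon 9: GCA Ala / GCA Ala — identical.
Codon 10: UCU Ser / AAA Lys — nonsynonymous.
Synonymous differences: 3.

3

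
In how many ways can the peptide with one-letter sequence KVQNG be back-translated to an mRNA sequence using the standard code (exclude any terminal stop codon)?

Lys: 2 codons.
Val: 4 codons.
Gln: 2 codons.
Asn: 2 codons.
Gly: 4 codons.
2 × 4 × 2 × 2 × 4 = 128.

128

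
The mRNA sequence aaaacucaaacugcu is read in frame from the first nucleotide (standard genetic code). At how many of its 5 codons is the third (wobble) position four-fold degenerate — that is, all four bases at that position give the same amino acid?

Codon 1 AAA (Lys): third position 2-fold.
Codon 2 ACU (Thr): third position 4-fold.
Codon 3 CAA (Gln): third position 2-fold.
Codon 4 ACU (Thr): third position 4-fold.
Codon 5 GCU (Ala): third position 4-fold.
Four-fold degenerate third positions: 3.

3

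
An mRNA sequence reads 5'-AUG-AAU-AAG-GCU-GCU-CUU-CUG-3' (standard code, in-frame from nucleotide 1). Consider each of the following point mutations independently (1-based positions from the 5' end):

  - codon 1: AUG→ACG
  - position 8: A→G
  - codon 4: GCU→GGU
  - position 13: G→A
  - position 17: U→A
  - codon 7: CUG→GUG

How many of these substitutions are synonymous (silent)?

0

Codon 1: AUG (Met) → ACG (Thr) — missense.
Codon 3: AAG (Lys) → AGG (Arg) — missense.
Codon 4: GCU (Ala) → GGU (Gly) — missense.
Codon 5: GCU (Ala) → ACU (Thr) — missense.
Codon 6: CUU (Leu) → CAU (His) — missense.
Codon 7: CUG (Leu) → GUG (Val) — missense.
Synonymous: 0 of 6.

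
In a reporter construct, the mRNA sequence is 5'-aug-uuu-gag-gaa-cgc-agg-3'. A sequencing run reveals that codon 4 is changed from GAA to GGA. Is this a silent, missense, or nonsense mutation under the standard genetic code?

Position 11 falls in codon 4: GAA → Glu.
After the substitution the codon is GGA → Gly.
Glu ≠ Gly, so this is a missense mutation.

missense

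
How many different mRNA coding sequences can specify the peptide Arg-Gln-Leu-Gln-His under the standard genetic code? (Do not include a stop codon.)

Arg: 6 codons.
Gln: 2 codons.
Leu: 6 codons.
Gln: 2 codons.
His: 2 codons.
6 × 2 × 6 × 2 × 2 = 288.

288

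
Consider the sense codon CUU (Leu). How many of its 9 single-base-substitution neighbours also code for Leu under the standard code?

3

Position 1: none → 0 synonymous.
Position 2: none → 0 synonymous.
Position 3: CUC, CUA, CUG → 3 synonymous.
Total: 0 + 0 + 3 = 3.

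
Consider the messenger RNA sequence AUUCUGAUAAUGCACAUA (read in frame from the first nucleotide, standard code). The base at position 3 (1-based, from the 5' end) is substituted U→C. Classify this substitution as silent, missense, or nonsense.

Position 3 falls in codon 1: AUU → Ile.
After the substitution the codon is AUC → Ile.
Both encode Ile, so the change is synonymous.

silent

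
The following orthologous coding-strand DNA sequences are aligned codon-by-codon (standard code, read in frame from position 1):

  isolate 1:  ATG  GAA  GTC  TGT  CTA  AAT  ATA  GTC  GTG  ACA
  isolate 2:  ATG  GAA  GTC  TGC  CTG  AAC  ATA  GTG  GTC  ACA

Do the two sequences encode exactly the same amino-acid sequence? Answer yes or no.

Codon 1: ATG Met / ATG Met — identical.
Codon 2: GAA Glu / GAA Glu — identical.
Codon 3: GTC Val / GTC Val — identical.
Codon 4: TGT Cys / TGC Cys — synonymous.
Codon 5: CTA Leu / CTG Leu — synonymous.
Codon 6: AAT Asn / AAC Asn — synonymous.
Codon 7: ATA Ile / ATA Ile — identical.
Codon 8: GTC Val / GTG Val — synonymous.
Codon 9: GTG Val / GTC Val — synonymous.
Codon 10: ACA Thr / ACA Thr — identical.
Nonsynonymous differences: 0 → same protein.

yes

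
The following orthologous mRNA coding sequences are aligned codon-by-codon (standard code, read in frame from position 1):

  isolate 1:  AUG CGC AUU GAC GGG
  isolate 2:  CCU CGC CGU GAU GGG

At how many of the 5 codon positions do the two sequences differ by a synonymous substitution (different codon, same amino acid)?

Codon 1: AUG Met / CCU Pro — nonsynonymous.
Codon 2: CGC Arg / CGC Arg — identical.
Codon 3: AUU Ile / CGU Arg — nonsynonymous.
Codon 4: GAC Asp / GAU Asp — synonymous.
Codon 5: GGG Gly / GGG Gly — identical.
Synonymous differences: 1.

1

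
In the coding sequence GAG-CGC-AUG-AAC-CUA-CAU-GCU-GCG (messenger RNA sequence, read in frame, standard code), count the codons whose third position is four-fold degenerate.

4

Codon 1 GAG (Glu): third position 2-fold.
Codon 2 CGC (Arg): third position 4-fold.
Codon 3 AUG (Met): third position 1-fold.
Codon 4 AAC (Asn): third position 2-fold.
Codon 5 CUA (Leu): third position 4-fold.
Codon 6 CAU (His): third position 2-fold.
Codon 7 GCU (Ala): third position 4-fold.
Codon 8 GCG (Ala): third position 4-fold.
Four-fold degenerate third positions: 4.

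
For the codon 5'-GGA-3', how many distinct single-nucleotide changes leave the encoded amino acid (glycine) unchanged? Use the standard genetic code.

3

Position 1: none → 0 synonymous.
Position 2: none → 0 synonymous.
Position 3: GGU, GGC, GGG → 3 synonymous.
Total: 0 + 0 + 3 = 3.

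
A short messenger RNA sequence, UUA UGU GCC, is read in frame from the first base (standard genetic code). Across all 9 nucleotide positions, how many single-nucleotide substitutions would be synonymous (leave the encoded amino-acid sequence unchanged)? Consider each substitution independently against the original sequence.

6

Codon 1 (UUA, Leu): 2 synonymous substitutions.
Codon 2 (UGU, Cys): 1 synonymous substitution.
Codon 3 (GCC, Ala): 3 synonymous substitutions.
Total: 2 + 1 + 3 = 6.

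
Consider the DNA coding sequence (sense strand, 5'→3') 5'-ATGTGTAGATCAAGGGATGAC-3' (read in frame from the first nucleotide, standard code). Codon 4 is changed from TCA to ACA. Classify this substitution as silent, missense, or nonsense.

Position 10 falls in codon 4: TCA → Ser.
After the substitution the codon is ACA → Thr.
Ser ≠ Thr, so this is a missense mutation.

missense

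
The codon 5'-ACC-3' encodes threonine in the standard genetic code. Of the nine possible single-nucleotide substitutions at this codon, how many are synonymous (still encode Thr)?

3

Position 1: none → 0 synonymous.
Position 2: none → 0 synonymous.
Position 3: ACU, ACA, ACG → 3 synonymous.
Total: 0 + 0 + 3 = 3.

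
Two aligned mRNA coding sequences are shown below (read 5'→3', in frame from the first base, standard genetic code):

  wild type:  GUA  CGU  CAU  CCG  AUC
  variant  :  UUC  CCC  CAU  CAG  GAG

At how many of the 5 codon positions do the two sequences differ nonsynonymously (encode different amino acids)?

Codon 1: GUA Val / UUC Phe — nonsynonymous.
Codon 2: CGU Arg / CCC Pro — nonsynonymous.
Codon 3: CAU His / CAU His — identical.
Codon 4: CCG Pro / CAG Gln — nonsynonymous.
Codon 5: AUC Ile / GAG Glu — nonsynonymous.
Nonsynonymous differences: 4.

4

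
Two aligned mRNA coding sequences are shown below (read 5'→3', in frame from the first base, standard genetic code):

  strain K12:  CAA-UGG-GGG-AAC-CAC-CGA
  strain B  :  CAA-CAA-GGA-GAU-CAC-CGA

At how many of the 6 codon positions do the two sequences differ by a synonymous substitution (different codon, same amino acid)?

1

Codon 1: CAA Gln / CAA Gln — identical.
Codon 2: UGG Trp / CAA Gln — nonsynonymous.
Codon 3: GGG Gly / GGA Gly — synonymous.
Codon 4: AAC Asn / GAU Asp — nonsynonymous.
Codon 5: CAC His / CAC His — identical.
Codon 6: CGA Arg / CGA Arg — identical.
Synonymous differences: 1.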